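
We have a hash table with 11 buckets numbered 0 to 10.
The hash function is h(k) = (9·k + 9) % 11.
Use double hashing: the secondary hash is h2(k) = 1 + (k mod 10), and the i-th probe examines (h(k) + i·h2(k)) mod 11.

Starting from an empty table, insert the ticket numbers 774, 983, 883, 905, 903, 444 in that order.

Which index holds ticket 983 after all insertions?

5

774 hashes to 1; slot 1 is free => place at 1.
983 hashes to 1, h2=4; 1 taken => place at 5.
883 hashes to 3; slot 3 is free => place at 3.
905 hashes to 3, h2=6; 3 taken => place at 9.
903 hashes to 7; slot 7 is free => place at 7.
444 hashes to 1, h2=5; 1 taken => place at 6.
Table: [—, 774, —, 883, —, 983, 444, 903, —, 905, —]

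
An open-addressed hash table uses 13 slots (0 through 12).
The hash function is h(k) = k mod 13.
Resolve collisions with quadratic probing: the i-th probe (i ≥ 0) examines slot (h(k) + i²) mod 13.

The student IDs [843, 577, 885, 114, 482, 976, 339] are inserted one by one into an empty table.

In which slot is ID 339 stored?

843 hashes to 11; slot 11 is free → place at 11.
577 hashes to 5; slot 5 is free → place at 5.
885 hashes to 1; slot 1 is free → place at 1.
114 hashes to 10; slot 10 is free → place at 10.
482 hashes to 1; 1 taken → place at 2.
976 hashes to 1; 1,2,5,10 taken → place at 4.
339 hashes to 1; 1,2,5,10,4 taken → place at 0.
Table: [339, 885, 482, _, 976, 577, _, _, _, _, 114, 843, _]

0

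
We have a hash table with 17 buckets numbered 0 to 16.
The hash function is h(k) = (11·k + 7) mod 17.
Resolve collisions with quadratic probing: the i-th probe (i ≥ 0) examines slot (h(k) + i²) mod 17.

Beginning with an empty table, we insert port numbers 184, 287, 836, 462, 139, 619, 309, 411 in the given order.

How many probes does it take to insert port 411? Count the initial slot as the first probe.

184: h=8 -> slot 8
287: h=2 -> slot 2
836: h=6 -> slot 6
462: h=6, probe 6,7 -> slot 7
139: h=6, probe 6,7,10 -> slot 10
619: h=16 -> slot 16
309: h=6, probe 6,7,10,15 -> slot 15
411: h=6, probe 6,7,10,15,5 -> slot 5
Table: [_, _, 287, _, _, 411, 836, 462, 184, _, 139, _, _, _, _, 309, 619]

5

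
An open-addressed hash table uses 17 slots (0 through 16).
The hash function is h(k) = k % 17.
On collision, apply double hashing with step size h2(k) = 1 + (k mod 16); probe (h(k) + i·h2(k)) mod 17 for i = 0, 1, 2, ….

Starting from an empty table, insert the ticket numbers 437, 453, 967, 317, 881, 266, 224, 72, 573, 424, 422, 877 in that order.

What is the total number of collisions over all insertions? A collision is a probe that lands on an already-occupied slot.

437 hashes to 12; slot 12 is free => place at 12.
453 hashes to 11; slot 11 is free => place at 11.
967 hashes to 15; slot 15 is free => place at 15.
317 hashes to 11, h2=14; 11 taken => place at 8.
881 hashes to 14; slot 14 is free => place at 14.
266 hashes to 11, h2=11; 11 taken => place at 5.
224 hashes to 3; slot 3 is free => place at 3.
72 hashes to 4; slot 4 is free => place at 4.
573 hashes to 12, h2=14; 12 taken => place at 9.
424 hashes to 16; slot 16 is free => place at 16.
422 hashes to 14, h2=7; 14,4,11 taken => place at 1.
877 hashes to 10; slot 10 is free => place at 10.
Table: [., 422, ., 224, 72, 266, ., ., 317, 573, 877, 453, 437, ., 881, 967, 424]

6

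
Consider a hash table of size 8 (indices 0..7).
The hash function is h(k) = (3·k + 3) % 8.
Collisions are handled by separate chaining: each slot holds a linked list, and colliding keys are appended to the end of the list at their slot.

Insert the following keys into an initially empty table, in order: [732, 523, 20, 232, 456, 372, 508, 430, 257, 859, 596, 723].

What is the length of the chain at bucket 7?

5

Insert 732: h=7, bucket 7 empty → new chain.
Insert 523: h=4, bucket 4 empty → new chain.
Insert 20: h=7, bucket 7 nonempty → append to chain.
Insert 232: h=3, bucket 3 empty → new chain.
Insert 456: h=3, bucket 3 nonempty → append to chain.
Insert 372: h=7, bucket 7 nonempty → append to chain.
Insert 508: h=7, bucket 7 nonempty → append to chain.
Insert 430: h=5, bucket 5 empty → new chain.
Insert 257: h=6, bucket 6 empty → new chain.
Insert 859: h=4, bucket 4 nonempty → append to chain.
Insert 596: h=7, bucket 7 nonempty → append to chain.
Insert 723: h=4, bucket 4 nonempty → append to chain.
Final buckets:
0: _
1: _
2: _
3: 232 -> 456
4: 523 -> 859 -> 723
5: 430
6: 257
7: 732 -> 20 -> 372 -> 508 -> 596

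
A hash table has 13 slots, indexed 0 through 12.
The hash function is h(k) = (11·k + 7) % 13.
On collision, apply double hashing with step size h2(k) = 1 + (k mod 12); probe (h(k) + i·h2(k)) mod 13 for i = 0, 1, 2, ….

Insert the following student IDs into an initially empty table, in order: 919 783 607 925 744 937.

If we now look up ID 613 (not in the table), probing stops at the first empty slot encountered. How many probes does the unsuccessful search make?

3

Insert 919: h=2, slot 2 empty => index 2.
Insert 783: h=1, slot 1 empty => index 1.
Insert 607: h=2, h2=8, slot 2 occupied => index 10.
Insert 925: h=3, slot 3 empty => index 3.
Insert 744: h=1, h2=1, slots 1,2,3 occupied => index 4.
Insert 937: h=5, slot 5 empty => index 5.
Table: [., 783, 919, 925, 744, 937, ., ., ., ., 607, ., .]
Lookup 613: h=3, h2=2, probe 3,5,7 → slot 7 empty, not found.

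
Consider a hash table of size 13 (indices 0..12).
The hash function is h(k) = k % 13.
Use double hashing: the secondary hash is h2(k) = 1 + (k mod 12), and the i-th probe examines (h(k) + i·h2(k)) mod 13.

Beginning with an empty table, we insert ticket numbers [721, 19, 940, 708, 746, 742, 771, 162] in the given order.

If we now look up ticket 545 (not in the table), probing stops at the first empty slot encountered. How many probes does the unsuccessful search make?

721: h=6 -> slot 6
19: h=6, h2=8, probe 6,1 -> slot 1
940: h=4 -> slot 4
708: h=6, h2=1, probe 6,7 -> slot 7
746: h=5 -> slot 5
742: h=1, h2=11, probe 1,12 -> slot 12
771: h=4, h2=4, probe 4,8 -> slot 8
162: h=6, h2=7, probe 6,0 -> slot 0
Table: [162, 19, —, —, 940, 746, 721, 708, 771, —, —, —, 742]
Lookup 545: h=12, h2=6, probe 12,5,11 → slot 11 empty, not found.

3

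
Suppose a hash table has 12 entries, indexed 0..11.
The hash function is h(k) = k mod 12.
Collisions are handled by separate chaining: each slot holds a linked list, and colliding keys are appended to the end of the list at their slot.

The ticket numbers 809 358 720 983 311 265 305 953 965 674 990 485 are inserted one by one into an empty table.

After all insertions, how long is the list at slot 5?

5

Insert 809: h=5, bucket 5 empty → new chain.
Insert 358: h=10, bucket 10 empty → new chain.
Insert 720: h=0, bucket 0 empty → new chain.
Insert 983: h=11, bucket 11 empty → new chain.
Insert 311: h=11, bucket 11 nonempty → append to chain.
Insert 265: h=1, bucket 1 empty → new chain.
Insert 305: h=5, bucket 5 nonempty → append to chain.
Insert 953: h=5, bucket 5 nonempty → append to chain.
Insert 965: h=5, bucket 5 nonempty → append to chain.
Insert 674: h=2, bucket 2 empty → new chain.
Insert 990: h=6, bucket 6 empty → new chain.
Insert 485: h=5, bucket 5 nonempty → append to chain.
Final buckets:
0: 720
1: 265
2: 674
3: _
4: _
5: 809 -> 305 -> 953 -> 965 -> 485
6: 990
7: _
8: _
9: _
10: 358
11: 983 -> 311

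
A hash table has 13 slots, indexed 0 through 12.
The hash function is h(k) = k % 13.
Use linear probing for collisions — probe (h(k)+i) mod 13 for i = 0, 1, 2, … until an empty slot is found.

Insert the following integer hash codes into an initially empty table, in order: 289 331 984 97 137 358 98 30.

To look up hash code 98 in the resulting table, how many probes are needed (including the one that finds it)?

Insert 289: h=3, slot 3 empty => index 3.
Insert 331: h=6, slot 6 empty => index 6.
Insert 984: h=9, slot 9 empty => index 9.
Insert 97: h=6, slot 6 occupied => index 7.
Insert 137: h=7, slot 7 occupied => index 8.
Insert 358: h=7, slots 7,8,9 occupied => index 10.
Insert 98: h=7, slots 7,8,9,10 occupied => index 11.
Insert 30: h=4, slot 4 empty => index 4.
Table: [., ., ., 289, 30, ., 331, 97, 137, 984, 358, 98, .]
Lookup 98: h=7, probe 7,8,9,10,11 → found at 11.

5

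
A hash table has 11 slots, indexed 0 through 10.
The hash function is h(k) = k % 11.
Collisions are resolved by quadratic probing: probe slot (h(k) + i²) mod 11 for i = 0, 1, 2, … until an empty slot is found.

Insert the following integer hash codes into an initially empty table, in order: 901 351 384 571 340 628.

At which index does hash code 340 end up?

4

901: h=10 => slot 10
351: h=10, probe 10,0 => slot 0
384: h=10, probe 10,0,3 => slot 3
571: h=10, probe 10,0,3,8 => slot 8
340: h=10, probe 10,0,3,8,4 => slot 4
628: h=1 => slot 1
Table: [351, 628, ., 384, 340, ., ., ., 571, ., 901]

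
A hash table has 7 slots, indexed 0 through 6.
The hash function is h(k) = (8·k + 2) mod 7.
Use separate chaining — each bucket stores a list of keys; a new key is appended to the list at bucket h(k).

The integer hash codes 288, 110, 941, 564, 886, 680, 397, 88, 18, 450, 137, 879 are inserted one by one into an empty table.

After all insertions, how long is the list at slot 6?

6

288 → bucket 3
110 → bucket 0
941 → bucket 5
564 → bucket 6
886 → bucket 6 (collision)
680 → bucket 3 (collision)
397 → bucket 0 (collision)
88 → bucket 6 (collision)
18 → bucket 6 (collision)
450 → bucket 4
137 → bucket 6 (collision)
879 → bucket 6 (collision)
Final buckets:
0: 110 -> 397
1: -
2: -
3: 288 -> 680
4: 450
5: 941
6: 564 -> 886 -> 88 -> 18 -> 137 -> 879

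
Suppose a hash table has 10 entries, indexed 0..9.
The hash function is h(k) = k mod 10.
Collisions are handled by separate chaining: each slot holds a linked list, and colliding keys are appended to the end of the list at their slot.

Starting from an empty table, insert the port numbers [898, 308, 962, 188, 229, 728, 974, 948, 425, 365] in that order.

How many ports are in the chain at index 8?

898 → bucket 8
308 → bucket 8 (collision)
962 → bucket 2
188 → bucket 8 (collision)
229 → bucket 9
728 → bucket 8 (collision)
974 → bucket 4
948 → bucket 8 (collision)
425 → bucket 5
365 → bucket 5 (collision)
Final buckets:
0: .
1: .
2: 962
3: .
4: 974
5: 425 -> 365
6: .
7: .
8: 898 -> 308 -> 188 -> 728 -> 948
9: 229

5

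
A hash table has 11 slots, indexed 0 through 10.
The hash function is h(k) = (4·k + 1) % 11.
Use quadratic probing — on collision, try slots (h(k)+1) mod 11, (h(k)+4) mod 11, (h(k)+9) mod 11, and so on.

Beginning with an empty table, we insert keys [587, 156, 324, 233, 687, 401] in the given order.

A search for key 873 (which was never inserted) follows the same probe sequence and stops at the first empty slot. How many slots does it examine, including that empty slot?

587 hashes to 6; slot 6 is free → place at 6.
156 hashes to 9; slot 9 is free → place at 9.
324 hashes to 10; slot 10 is free → place at 10.
233 hashes to 9; 9,10 taken → place at 2.
687 hashes to 10; 10 taken → place at 0.
401 hashes to 10; 10,0 taken → place at 3.
Table: [687, -, 233, 401, -, -, 587, -, -, 156, 324]
Lookup 873: h=6, probe 6,7 → slot 7 empty, not found.

2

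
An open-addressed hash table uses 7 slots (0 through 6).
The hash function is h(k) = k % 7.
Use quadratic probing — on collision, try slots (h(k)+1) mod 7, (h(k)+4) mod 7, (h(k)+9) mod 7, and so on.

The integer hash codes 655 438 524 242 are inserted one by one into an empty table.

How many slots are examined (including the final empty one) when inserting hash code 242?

Insert 655: h=4, slot 4 empty → index 4.
Insert 438: h=4, slot 4 occupied → index 5.
Insert 524: h=6, slot 6 empty → index 6.
Insert 242: h=4, slots 4,5 occupied → index 1.
Table: [—, 242, —, —, 655, 438, 524]

3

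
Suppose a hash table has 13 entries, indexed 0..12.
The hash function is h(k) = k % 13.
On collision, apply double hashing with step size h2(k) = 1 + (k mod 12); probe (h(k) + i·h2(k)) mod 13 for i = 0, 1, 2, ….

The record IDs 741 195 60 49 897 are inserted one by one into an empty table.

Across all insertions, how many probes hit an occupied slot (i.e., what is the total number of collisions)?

3

741: h=0 -> slot 0
195: h=0, h2=4, probe 0,4 -> slot 4
60: h=8 -> slot 8
49: h=10 -> slot 10
897: h=0, h2=10, probe 0,10,7 -> slot 7
Table: [741, -, -, -, 195, -, -, 897, 60, -, 49, -, -]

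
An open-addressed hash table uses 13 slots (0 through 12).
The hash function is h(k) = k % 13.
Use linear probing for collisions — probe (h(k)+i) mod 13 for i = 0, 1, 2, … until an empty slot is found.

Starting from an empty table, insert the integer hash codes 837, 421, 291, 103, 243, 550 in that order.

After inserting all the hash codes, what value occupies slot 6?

837: h=5 -> slot 5
421: h=5, probe 5,6 -> slot 6
291: h=5, probe 5,6,7 -> slot 7
103: h=12 -> slot 12
243: h=9 -> slot 9
550: h=4 -> slot 4
Table: [., ., ., ., 550, 837, 421, 291, ., 243, ., ., 103]

421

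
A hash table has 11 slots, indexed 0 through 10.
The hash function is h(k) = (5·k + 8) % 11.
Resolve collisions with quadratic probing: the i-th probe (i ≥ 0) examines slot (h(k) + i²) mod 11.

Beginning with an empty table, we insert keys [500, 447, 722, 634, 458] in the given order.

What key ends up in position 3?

722

Insert 500: h=0, slot 0 empty → index 0.
Insert 447: h=10, slot 10 empty → index 10.
Insert 722: h=10, slots 10,0 occupied → index 3.
Insert 634: h=10, slots 10,0,3 occupied → index 8.
Insert 458: h=10, slots 10,0,3,8 occupied → index 4.
Table: [500, _, _, 722, 458, _, _, _, 634, _, 447]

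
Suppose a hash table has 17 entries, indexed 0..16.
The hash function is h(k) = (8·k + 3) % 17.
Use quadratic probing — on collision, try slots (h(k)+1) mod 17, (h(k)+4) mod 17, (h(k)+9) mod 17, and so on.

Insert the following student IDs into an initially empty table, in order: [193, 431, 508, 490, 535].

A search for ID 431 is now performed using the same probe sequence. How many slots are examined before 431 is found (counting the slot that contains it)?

2

193: h=0 → slot 0
431: h=0, probe 0,1 → slot 1
508: h=4 → slot 4
490: h=13 → slot 13
535: h=16 → slot 16
Table: [193, 431, —, —, 508, —, —, —, —, —, —, —, —, 490, —, —, 535]
Lookup 431: h=0, probe 0,1 → found at 1.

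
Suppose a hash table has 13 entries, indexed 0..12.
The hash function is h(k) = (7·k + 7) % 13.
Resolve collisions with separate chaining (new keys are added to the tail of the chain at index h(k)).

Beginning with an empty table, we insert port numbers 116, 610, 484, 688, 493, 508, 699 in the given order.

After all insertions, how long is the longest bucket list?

4

Insert 116: h=0, bucket 0 empty -> new chain.
Insert 610: h=0, bucket 0 nonempty -> append to chain.
Insert 484: h=2, bucket 2 empty -> new chain.
Insert 688: h=0, bucket 0 nonempty -> append to chain.
Insert 493: h=0, bucket 0 nonempty -> append to chain.
Insert 508: h=1, bucket 1 empty -> new chain.
Insert 699: h=12, bucket 12 empty -> new chain.
Final buckets:
0: 116 -> 610 -> 688 -> 493
1: 508
2: 484
3: _
4: _
5: _
6: _
7: _
8: _
9: _
10: _
11: _
12: 699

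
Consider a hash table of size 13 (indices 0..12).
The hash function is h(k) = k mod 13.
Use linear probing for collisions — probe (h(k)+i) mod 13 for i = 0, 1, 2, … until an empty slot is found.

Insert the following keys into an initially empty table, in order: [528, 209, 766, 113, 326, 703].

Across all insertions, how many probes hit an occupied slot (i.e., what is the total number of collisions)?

Insert 528: h=8, slot 8 empty → index 8.
Insert 209: h=1, slot 1 empty → index 1.
Insert 766: h=12, slot 12 empty → index 12.
Insert 113: h=9, slot 9 empty → index 9.
Insert 326: h=1, slot 1 occupied → index 2.
Insert 703: h=1, slots 1,2 occupied → index 3.
Table: [∅, 209, 326, 703, ∅, ∅, ∅, ∅, 528, 113, ∅, ∅, 766]

3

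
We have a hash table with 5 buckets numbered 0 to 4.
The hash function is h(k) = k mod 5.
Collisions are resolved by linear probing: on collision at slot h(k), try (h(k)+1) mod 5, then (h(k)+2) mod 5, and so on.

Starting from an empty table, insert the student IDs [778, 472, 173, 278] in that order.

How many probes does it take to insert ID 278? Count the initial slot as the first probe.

778 hashes to 3; slot 3 is free → place at 3.
472 hashes to 2; slot 2 is free → place at 2.
173 hashes to 3; 3 taken → place at 4.
278 hashes to 3; 3,4 taken → place at 0.
Table: [278, —, 472, 778, 173]

3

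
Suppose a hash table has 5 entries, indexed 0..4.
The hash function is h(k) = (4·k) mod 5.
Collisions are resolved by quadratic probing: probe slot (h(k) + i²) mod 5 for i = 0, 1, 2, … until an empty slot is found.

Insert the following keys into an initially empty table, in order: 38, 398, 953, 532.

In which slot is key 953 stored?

1

38 hashes to 2; slot 2 is free → place at 2.
398 hashes to 2; 2 taken → place at 3.
953 hashes to 2; 2,3 taken → place at 1.
532 hashes to 3; 3 taken → place at 4.
Table: [_, 953, 38, 398, 532]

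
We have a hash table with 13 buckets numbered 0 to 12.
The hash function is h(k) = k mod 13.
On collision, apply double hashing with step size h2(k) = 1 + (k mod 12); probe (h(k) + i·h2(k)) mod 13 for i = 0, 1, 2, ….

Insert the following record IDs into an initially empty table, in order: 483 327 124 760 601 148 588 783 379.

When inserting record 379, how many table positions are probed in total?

483 hashes to 2; slot 2 is free → place at 2.
327 hashes to 2, h2=4; 2 taken → place at 6.
124 hashes to 7; slot 7 is free → place at 7.
760 hashes to 6, h2=5; 6 taken → place at 11.
601 hashes to 3; slot 3 is free → place at 3.
148 hashes to 5; slot 5 is free → place at 5.
588 hashes to 3, h2=1; 3 taken → place at 4.
783 hashes to 3, h2=4; 3,7,11,2,6 taken → place at 10.
379 hashes to 2, h2=8; 2,10,5 taken → place at 0.
Table: [379, ∅, 483, 601, 588, 148, 327, 124, ∅, ∅, 783, 760, ∅]

4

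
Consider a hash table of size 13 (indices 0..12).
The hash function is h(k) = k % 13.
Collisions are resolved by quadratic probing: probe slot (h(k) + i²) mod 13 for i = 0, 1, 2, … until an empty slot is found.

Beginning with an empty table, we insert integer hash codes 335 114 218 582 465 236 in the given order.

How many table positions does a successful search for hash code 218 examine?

3

335: h=10 -> slot 10
114: h=10, probe 10,11 -> slot 11
218: h=10, probe 10,11,1 -> slot 1
582: h=10, probe 10,11,1,6 -> slot 6
465: h=10, probe 10,11,1,6,0 -> slot 0
236: h=2 -> slot 2
Table: [465, 218, 236, ∅, ∅, ∅, 582, ∅, ∅, ∅, 335, 114, ∅]
Lookup 218: h=10, probe 10,11,1 → found at 1.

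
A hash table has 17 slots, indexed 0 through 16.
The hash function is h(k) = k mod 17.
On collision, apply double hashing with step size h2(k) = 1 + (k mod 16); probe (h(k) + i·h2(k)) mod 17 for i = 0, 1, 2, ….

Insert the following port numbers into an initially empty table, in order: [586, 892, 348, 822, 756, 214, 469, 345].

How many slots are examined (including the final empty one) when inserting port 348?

586: h=8 -> slot 8
892: h=8, h2=13, probe 8,4 -> slot 4
348: h=8, h2=13, probe 8,4,0 -> slot 0
822: h=6 -> slot 6
756: h=8, h2=5, probe 8,13 -> slot 13
214: h=10 -> slot 10
469: h=10, h2=6, probe 10,16 -> slot 16
345: h=5 -> slot 5
Table: [348, _, _, _, 892, 345, 822, _, 586, _, 214, _, _, 756, _, _, 469]

3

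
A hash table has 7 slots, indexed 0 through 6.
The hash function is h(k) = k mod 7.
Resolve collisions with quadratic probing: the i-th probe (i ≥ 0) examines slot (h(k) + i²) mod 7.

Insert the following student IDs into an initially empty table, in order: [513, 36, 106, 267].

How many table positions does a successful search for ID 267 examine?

513 hashes to 2; slot 2 is free → place at 2.
36 hashes to 1; slot 1 is free → place at 1.
106 hashes to 1; 1,2 taken → place at 5.
267 hashes to 1; 1,2,5 taken → place at 3.
Table: [—, 36, 513, 267, —, 106, —]
Lookup 267: h=1, probe 1,2,5,3 → found at 3.

4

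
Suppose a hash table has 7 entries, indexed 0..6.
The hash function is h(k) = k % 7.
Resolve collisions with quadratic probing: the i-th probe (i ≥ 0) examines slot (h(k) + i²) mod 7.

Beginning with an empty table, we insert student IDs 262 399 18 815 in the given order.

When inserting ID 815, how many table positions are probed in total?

262 hashes to 3; slot 3 is free -> place at 3.
399 hashes to 0; slot 0 is free -> place at 0.
18 hashes to 4; slot 4 is free -> place at 4.
815 hashes to 3; 3,4,0 taken -> place at 5.
Table: [399, ∅, ∅, 262, 18, 815, ∅]

4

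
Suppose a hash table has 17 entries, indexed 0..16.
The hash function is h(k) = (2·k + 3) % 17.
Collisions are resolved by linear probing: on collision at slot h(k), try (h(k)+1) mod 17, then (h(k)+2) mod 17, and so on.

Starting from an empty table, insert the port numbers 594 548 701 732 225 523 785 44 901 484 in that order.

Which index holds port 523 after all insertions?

14

594: h=1 => slot 1
548: h=11 => slot 11
701: h=11, probe 11,12 => slot 12
732: h=5 => slot 5
225: h=11, probe 11,12,13 => slot 13
523: h=12, probe 12,13,14 => slot 14
785: h=9 => slot 9
44: h=6 => slot 6
901: h=3 => slot 3
484: h=2 => slot 2
Table: [—, 594, 484, 901, —, 732, 44, —, —, 785, —, 548, 701, 225, 523, —, —]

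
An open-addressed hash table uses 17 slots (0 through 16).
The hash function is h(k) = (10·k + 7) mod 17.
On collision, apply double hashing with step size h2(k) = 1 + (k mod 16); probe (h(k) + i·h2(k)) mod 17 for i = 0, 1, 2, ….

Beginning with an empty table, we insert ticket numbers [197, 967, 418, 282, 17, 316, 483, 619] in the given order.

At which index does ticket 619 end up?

11

197 hashes to 5; slot 5 is free -> place at 5.
967 hashes to 4; slot 4 is free -> place at 4.
418 hashes to 5, h2=3; 5 taken -> place at 8.
282 hashes to 5, h2=11; 5 taken -> place at 16.
17 hashes to 7; slot 7 is free -> place at 7.
316 hashes to 5, h2=13; 5 taken -> place at 1.
483 hashes to 9; slot 9 is free -> place at 9.
619 hashes to 9, h2=12; 9,4,16 taken -> place at 11.
Table: [-, 316, -, -, 967, 197, -, 17, 418, 483, -, 619, -, -, -, -, 282]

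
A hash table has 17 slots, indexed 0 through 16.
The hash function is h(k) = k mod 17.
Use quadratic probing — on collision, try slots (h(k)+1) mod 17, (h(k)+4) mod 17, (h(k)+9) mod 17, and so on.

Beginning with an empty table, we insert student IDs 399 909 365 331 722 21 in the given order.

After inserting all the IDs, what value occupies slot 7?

399: h=8 => slot 8
909: h=8, probe 8,9 => slot 9
365: h=8, probe 8,9,12 => slot 12
331: h=8, probe 8,9,12,0 => slot 0
722: h=8, probe 8,9,12,0,7 => slot 7
21: h=4 => slot 4
Table: [331, ., ., ., 21, ., ., 722, 399, 909, ., ., 365, ., ., ., .]

722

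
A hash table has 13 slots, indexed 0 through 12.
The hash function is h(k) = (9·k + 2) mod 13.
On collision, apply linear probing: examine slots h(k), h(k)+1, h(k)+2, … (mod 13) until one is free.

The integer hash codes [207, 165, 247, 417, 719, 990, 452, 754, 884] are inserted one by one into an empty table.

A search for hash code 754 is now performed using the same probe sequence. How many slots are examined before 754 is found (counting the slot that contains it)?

2

Insert 207: h=6, slot 6 empty -> index 6.
Insert 165: h=5, slot 5 empty -> index 5.
Insert 247: h=2, slot 2 empty -> index 2.
Insert 417: h=11, slot 11 empty -> index 11.
Insert 719: h=12, slot 12 empty -> index 12.
Insert 990: h=7, slot 7 empty -> index 7.
Insert 452: h=1, slot 1 empty -> index 1.
Insert 754: h=2, slot 2 occupied -> index 3.
Insert 884: h=2, slots 2,3 occupied -> index 4.
Table: [., 452, 247, 754, 884, 165, 207, 990, ., ., ., 417, 719]
Lookup 754: h=2, probe 2,3 → found at 3.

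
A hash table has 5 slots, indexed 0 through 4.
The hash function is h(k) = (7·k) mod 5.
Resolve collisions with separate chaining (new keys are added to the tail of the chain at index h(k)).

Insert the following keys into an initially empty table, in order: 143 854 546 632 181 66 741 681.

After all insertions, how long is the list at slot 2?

5

Insert 143: h=1, bucket 1 empty → new chain.
Insert 854: h=3, bucket 3 empty → new chain.
Insert 546: h=2, bucket 2 empty → new chain.
Insert 632: h=4, bucket 4 empty → new chain.
Insert 181: h=2, bucket 2 nonempty → append to chain.
Insert 66: h=2, bucket 2 nonempty → append to chain.
Insert 741: h=2, bucket 2 nonempty → append to chain.
Insert 681: h=2, bucket 2 nonempty → append to chain.
Final buckets:
0: -
1: 143
2: 546 -> 181 -> 66 -> 741 -> 681
3: 854
4: 632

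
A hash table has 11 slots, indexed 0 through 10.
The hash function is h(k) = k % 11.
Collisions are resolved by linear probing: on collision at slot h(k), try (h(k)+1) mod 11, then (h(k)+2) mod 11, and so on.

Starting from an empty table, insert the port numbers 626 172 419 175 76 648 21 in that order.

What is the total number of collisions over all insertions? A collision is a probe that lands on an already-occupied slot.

Insert 626: h=10, slot 10 empty → index 10.
Insert 172: h=7, slot 7 empty → index 7.
Insert 419: h=1, slot 1 empty → index 1.
Insert 175: h=10, slot 10 occupied → index 0.
Insert 76: h=10, slots 10,0,1 occupied → index 2.
Insert 648: h=10, slots 10,0,1,2 occupied → index 3.
Insert 21: h=10, slots 10,0,1,2,3 occupied → index 4.
Table: [175, 419, 76, 648, 21, ., ., 172, ., ., 626]

13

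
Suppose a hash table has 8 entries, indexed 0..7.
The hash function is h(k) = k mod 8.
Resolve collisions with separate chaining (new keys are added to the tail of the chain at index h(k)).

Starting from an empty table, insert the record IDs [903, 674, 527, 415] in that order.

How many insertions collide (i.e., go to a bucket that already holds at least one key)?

2

903 -> bucket 7
674 -> bucket 2
527 -> bucket 7 (collision)
415 -> bucket 7 (collision)
Final buckets:
0: ∅
1: ∅
2: 674
3: ∅
4: ∅
5: ∅
6: ∅
7: 903 -> 527 -> 415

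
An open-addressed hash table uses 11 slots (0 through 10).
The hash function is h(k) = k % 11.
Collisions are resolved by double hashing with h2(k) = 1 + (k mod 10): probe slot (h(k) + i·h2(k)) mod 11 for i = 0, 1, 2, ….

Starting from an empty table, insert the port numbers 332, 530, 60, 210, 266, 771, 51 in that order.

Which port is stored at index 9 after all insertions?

Insert 332: h=2, slot 2 empty => index 2.
Insert 530: h=2, h2=1, slot 2 occupied => index 3.
Insert 60: h=5, slot 5 empty => index 5.
Insert 210: h=1, slot 1 empty => index 1.
Insert 266: h=2, h2=7, slot 2 occupied => index 9.
Insert 771: h=1, h2=2, slots 1,3,5 occupied => index 7.
Insert 51: h=7, h2=2, slots 7,9 occupied => index 0.
Table: [51, 210, 332, 530, ., 60, ., 771, ., 266, .]

266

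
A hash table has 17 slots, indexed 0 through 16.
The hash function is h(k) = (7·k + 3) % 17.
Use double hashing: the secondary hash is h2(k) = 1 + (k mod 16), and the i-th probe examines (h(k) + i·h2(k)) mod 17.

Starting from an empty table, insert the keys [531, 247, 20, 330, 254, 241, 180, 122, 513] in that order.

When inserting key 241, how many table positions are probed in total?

531 hashes to 14; slot 14 is free → place at 14.
247 hashes to 15; slot 15 is free → place at 15.
20 hashes to 7; slot 7 is free → place at 7.
330 hashes to 1; slot 1 is free → place at 1.
254 hashes to 13; slot 13 is free → place at 13.
241 hashes to 7, h2=2; 7 taken → place at 9.
180 hashes to 5; slot 5 is free → place at 5.
122 hashes to 7, h2=11; 7,1 taken → place at 12.
513 hashes to 7, h2=2; 7,9 taken → place at 11.
Table: [_, 330, _, _, _, 180, _, 20, _, 241, _, 513, 122, 254, 531, 247, _]

2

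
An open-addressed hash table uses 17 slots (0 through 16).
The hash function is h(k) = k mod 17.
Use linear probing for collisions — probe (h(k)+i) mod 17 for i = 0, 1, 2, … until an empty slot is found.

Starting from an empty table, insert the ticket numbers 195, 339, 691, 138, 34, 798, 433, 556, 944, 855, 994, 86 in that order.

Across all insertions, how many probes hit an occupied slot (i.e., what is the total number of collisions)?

11

195 hashes to 8; slot 8 is free -> place at 8.
339 hashes to 16; slot 16 is free -> place at 16.
691 hashes to 11; slot 11 is free -> place at 11.
138 hashes to 2; slot 2 is free -> place at 2.
34 hashes to 0; slot 0 is free -> place at 0.
798 hashes to 16; 16,0 taken -> place at 1.
433 hashes to 8; 8 taken -> place at 9.
556 hashes to 12; slot 12 is free -> place at 12.
944 hashes to 9; 9 taken -> place at 10.
855 hashes to 5; slot 5 is free -> place at 5.
994 hashes to 8; 8,9,10,11,12 taken -> place at 13.
86 hashes to 1; 1,2 taken -> place at 3.
Table: [34, 798, 138, 86, —, 855, —, —, 195, 433, 944, 691, 556, 994, —, —, 339]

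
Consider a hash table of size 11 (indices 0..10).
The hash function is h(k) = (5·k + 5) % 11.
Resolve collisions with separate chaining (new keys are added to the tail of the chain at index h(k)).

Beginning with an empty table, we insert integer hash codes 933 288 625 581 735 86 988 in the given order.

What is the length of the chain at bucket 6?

6

Insert 933: h=6, bucket 6 empty → new chain.
Insert 288: h=4, bucket 4 empty → new chain.
Insert 625: h=6, bucket 6 nonempty → append to chain.
Insert 581: h=6, bucket 6 nonempty → append to chain.
Insert 735: h=6, bucket 6 nonempty → append to chain.
Insert 86: h=6, bucket 6 nonempty → append to chain.
Insert 988: h=6, bucket 6 nonempty → append to chain.
Final buckets:
0: ∅
1: ∅
2: ∅
3: ∅
4: 288
5: ∅
6: 933 -> 625 -> 581 -> 735 -> 86 -> 988
7: ∅
8: ∅
9: ∅
10: ∅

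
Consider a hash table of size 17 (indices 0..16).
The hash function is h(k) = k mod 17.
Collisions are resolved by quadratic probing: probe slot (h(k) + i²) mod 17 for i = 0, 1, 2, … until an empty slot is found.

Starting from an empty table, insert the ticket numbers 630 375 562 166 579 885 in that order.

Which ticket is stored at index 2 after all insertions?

630: h=1 -> slot 1
375: h=1, probe 1,2 -> slot 2
562: h=1, probe 1,2,5 -> slot 5
166: h=13 -> slot 13
579: h=1, probe 1,2,5,10 -> slot 10
885: h=1, probe 1,2,5,10,0 -> slot 0
Table: [885, 630, 375, ., ., 562, ., ., ., ., 579, ., ., 166, ., ., .]

375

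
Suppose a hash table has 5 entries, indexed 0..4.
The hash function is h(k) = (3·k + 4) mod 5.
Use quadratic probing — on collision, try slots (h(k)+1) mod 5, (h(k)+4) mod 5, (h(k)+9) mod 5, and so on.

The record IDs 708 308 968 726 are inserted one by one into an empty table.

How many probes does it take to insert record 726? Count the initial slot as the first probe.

3

708: h=3 -> slot 3
308: h=3, probe 3,4 -> slot 4
968: h=3, probe 3,4,2 -> slot 2
726: h=2, probe 2,3,1 -> slot 1
Table: [-, 726, 968, 708, 308]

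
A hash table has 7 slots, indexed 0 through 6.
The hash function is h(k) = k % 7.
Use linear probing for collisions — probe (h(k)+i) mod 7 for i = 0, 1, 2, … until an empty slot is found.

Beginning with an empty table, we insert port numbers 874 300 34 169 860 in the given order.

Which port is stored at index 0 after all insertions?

874 hashes to 6; slot 6 is free -> place at 6.
300 hashes to 6; 6 taken -> place at 0.
34 hashes to 6; 6,0 taken -> place at 1.
169 hashes to 1; 1 taken -> place at 2.
860 hashes to 6; 6,0,1,2 taken -> place at 3.
Table: [300, 34, 169, 860, _, _, 874]

300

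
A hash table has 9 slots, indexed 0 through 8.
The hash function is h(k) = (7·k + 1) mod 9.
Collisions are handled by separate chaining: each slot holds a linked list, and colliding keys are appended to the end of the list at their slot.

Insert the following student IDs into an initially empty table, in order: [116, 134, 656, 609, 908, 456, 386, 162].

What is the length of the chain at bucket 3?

5

116 → bucket 3
134 → bucket 3 (collision)
656 → bucket 3 (collision)
609 → bucket 7
908 → bucket 3 (collision)
456 → bucket 7 (collision)
386 → bucket 3 (collision)
162 → bucket 1
Final buckets:
0: _
1: 162
2: _
3: 116 -> 134 -> 656 -> 908 -> 386
4: _
5: _
6: _
7: 609 -> 456
8: _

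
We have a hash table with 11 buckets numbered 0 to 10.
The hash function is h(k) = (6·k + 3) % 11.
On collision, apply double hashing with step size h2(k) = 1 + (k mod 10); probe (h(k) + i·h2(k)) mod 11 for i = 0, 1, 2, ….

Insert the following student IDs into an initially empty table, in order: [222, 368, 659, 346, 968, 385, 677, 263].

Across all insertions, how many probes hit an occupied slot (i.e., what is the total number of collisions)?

Insert 222: h=4, slot 4 empty => index 4.
Insert 368: h=0, slot 0 empty => index 0.
Insert 659: h=8, slot 8 empty => index 8.
Insert 346: h=0, h2=7, slot 0 occupied => index 7.
Insert 968: h=3, slot 3 empty => index 3.
Insert 385: h=3, h2=6, slot 3 occupied => index 9.
Insert 677: h=6, slot 6 empty => index 6.
Insert 263: h=8, h2=4, slot 8 occupied => index 1.
Table: [368, 263, —, 968, 222, —, 677, 346, 659, 385, —]

3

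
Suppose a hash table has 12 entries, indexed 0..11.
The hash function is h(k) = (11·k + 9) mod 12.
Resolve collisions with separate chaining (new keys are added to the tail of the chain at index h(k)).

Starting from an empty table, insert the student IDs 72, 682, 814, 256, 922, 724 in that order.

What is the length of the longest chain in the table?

72 -> bucket 9
682 -> bucket 11
814 -> bucket 11 (collision)
256 -> bucket 5
922 -> bucket 11 (collision)
724 -> bucket 5 (collision)
Final buckets:
0: _
1: _
2: _
3: _
4: _
5: 256 -> 724
6: _
7: _
8: _
9: 72
10: _
11: 682 -> 814 -> 922

3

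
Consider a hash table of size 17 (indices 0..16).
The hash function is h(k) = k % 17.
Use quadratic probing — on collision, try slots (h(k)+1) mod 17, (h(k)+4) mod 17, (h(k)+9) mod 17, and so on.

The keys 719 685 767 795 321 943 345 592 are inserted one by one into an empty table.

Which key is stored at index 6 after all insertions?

685

719: h=5 -> slot 5
685: h=5, probe 5,6 -> slot 6
767: h=2 -> slot 2
795: h=13 -> slot 13
321: h=15 -> slot 15
943: h=8 -> slot 8
345: h=5, probe 5,6,9 -> slot 9
592: h=14 -> slot 14
Table: [-, -, 767, -, -, 719, 685, -, 943, 345, -, -, -, 795, 592, 321, -]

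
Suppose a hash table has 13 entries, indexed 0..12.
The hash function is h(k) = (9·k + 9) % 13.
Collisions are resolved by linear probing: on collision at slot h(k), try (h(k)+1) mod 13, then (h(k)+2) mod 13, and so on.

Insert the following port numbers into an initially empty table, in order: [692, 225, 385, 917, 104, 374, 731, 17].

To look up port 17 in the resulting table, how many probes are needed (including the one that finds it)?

692: h=10 → slot 10
225: h=6 → slot 6
385: h=3 → slot 3
917: h=7 → slot 7
104: h=9 → slot 9
374: h=8 → slot 8
731: h=10, probe 10,11 → slot 11
17: h=6, probe 6,7,8,9,10,11,12 → slot 12
Table: [∅, ∅, ∅, 385, ∅, ∅, 225, 917, 374, 104, 692, 731, 17]
Lookup 17: h=6, probe 6,7,8,9,10,11,12 → found at 12.

7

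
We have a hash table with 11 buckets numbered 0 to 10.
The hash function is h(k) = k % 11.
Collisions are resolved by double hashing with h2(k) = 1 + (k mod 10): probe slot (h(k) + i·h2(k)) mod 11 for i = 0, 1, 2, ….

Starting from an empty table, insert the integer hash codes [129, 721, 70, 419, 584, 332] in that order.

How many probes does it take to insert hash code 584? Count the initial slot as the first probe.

129 hashes to 8; slot 8 is free => place at 8.
721 hashes to 6; slot 6 is free => place at 6.
70 hashes to 4; slot 4 is free => place at 4.
419 hashes to 1; slot 1 is free => place at 1.
584 hashes to 1, h2=5; 1,6 taken => place at 0.
332 hashes to 2; slot 2 is free => place at 2.
Table: [584, 419, 332, -, 70, -, 721, -, 129, -, -]

3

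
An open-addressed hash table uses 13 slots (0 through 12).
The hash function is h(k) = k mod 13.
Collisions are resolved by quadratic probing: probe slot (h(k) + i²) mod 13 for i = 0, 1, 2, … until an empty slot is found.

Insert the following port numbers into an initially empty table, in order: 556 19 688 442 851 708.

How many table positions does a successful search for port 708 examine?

Insert 556: h=10, slot 10 empty => index 10.
Insert 19: h=6, slot 6 empty => index 6.
Insert 688: h=12, slot 12 empty => index 12.
Insert 442: h=0, slot 0 empty => index 0.
Insert 851: h=6, slot 6 occupied => index 7.
Insert 708: h=6, slots 6,7,10 occupied => index 2.
Table: [442, ., 708, ., ., ., 19, 851, ., ., 556, ., 688]
Lookup 708: h=6, probe 6,7,10,2 → found at 2.

4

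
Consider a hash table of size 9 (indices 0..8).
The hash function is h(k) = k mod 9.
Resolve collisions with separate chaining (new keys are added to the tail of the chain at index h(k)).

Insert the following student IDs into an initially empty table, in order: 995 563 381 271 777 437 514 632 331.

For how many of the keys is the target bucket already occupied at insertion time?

4

Insert 995: h=5, bucket 5 empty -> new chain.
Insert 563: h=5, bucket 5 nonempty -> append to chain.
Insert 381: h=3, bucket 3 empty -> new chain.
Insert 271: h=1, bucket 1 empty -> new chain.
Insert 777: h=3, bucket 3 nonempty -> append to chain.
Insert 437: h=5, bucket 5 nonempty -> append to chain.
Insert 514: h=1, bucket 1 nonempty -> append to chain.
Insert 632: h=2, bucket 2 empty -> new chain.
Insert 331: h=7, bucket 7 empty -> new chain.
Final buckets:
0: _
1: 271 -> 514
2: 632
3: 381 -> 777
4: _
5: 995 -> 563 -> 437
6: _
7: 331
8: _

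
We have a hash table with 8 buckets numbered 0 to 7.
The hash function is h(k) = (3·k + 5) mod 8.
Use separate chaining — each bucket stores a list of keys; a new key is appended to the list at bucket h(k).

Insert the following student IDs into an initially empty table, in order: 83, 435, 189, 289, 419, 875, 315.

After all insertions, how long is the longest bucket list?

Insert 83: h=6, bucket 6 empty -> new chain.
Insert 435: h=6, bucket 6 nonempty -> append to chain.
Insert 189: h=4, bucket 4 empty -> new chain.
Insert 289: h=0, bucket 0 empty -> new chain.
Insert 419: h=6, bucket 6 nonempty -> append to chain.
Insert 875: h=6, bucket 6 nonempty -> append to chain.
Insert 315: h=6, bucket 6 nonempty -> append to chain.
Final buckets:
0: 289
1: ∅
2: ∅
3: ∅
4: 189
5: ∅
6: 83 -> 435 -> 419 -> 875 -> 315
7: ∅

5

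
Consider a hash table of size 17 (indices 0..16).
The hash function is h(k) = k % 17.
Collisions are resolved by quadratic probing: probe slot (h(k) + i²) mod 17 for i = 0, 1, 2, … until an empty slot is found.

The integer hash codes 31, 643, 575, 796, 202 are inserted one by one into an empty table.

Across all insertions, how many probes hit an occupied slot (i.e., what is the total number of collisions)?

31: h=14 => slot 14
643: h=14, probe 14,15 => slot 15
575: h=14, probe 14,15,1 => slot 1
796: h=14, probe 14,15,1,6 => slot 6
202: h=15, probe 15,16 => slot 16
Table: [_, 575, _, _, _, _, 796, _, _, _, _, _, _, _, 31, 643, 202]

7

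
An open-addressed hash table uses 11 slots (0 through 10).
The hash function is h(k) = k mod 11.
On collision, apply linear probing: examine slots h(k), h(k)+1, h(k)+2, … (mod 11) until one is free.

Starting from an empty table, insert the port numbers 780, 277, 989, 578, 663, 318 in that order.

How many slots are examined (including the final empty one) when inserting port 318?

Insert 780: h=10, slot 10 empty -> index 10.
Insert 277: h=2, slot 2 empty -> index 2.
Insert 989: h=10, slot 10 occupied -> index 0.
Insert 578: h=6, slot 6 empty -> index 6.
Insert 663: h=3, slot 3 empty -> index 3.
Insert 318: h=10, slots 10,0 occupied -> index 1.
Table: [989, 318, 277, 663, ∅, ∅, 578, ∅, ∅, ∅, 780]

3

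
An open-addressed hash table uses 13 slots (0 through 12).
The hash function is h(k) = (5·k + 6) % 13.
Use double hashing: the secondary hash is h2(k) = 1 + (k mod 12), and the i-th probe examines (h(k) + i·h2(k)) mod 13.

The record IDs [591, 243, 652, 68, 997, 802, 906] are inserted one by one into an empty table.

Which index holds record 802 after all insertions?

6

591: h=10 -> slot 10
243: h=12 -> slot 12
652: h=3 -> slot 3
68: h=8 -> slot 8
997: h=12, h2=2, probe 12,1 -> slot 1
802: h=12, h2=11, probe 12,10,8,6 -> slot 6
906: h=12, h2=7, probe 12,6,0 -> slot 0
Table: [906, 997, ., 652, ., ., 802, ., 68, ., 591, ., 243]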